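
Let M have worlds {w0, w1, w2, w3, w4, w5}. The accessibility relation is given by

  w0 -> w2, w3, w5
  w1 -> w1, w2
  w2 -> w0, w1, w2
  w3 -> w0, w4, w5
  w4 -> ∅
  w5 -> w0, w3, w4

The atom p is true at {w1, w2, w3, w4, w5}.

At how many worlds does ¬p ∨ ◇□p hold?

w0: ¬p is T, ◇□p is F. ✓
w1: ¬p is F, ◇□p is T. ✓
w2: ¬p is F, ◇□p is T. ✓
w3: ¬p is F, ◇□p is T. ✓
w4: ¬p is F, ◇□p is F. ✗
w5: ¬p is F, ◇□p is T. ✓
Satisfying worlds: {w0, w1, w2, w3, w5}.

5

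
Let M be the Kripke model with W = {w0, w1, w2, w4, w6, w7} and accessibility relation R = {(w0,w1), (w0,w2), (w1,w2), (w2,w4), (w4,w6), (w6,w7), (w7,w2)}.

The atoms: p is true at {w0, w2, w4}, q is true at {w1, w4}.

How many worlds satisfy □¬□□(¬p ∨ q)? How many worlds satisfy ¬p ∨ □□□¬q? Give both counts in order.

1 and 5

For □¬□□(¬p ∨ q):
w0: successors {w1, w2}; ¬□□(¬p ∨ q) there: w1:F, w2:F. ✗
w1: successors {w2}; ¬□□(¬p ∨ q) there: w2:F. ✗
w2: successors {w4}; ¬□□(¬p ∨ q) there: w4:F. ✗
w4: successors {w6}; ¬□□(¬p ∨ q) there: w6:T. ✓
w6: successors {w7}; ¬□□(¬p ∨ q) there: w7:F. ✗
w7: successors {w2}; ¬□□(¬p ∨ q) there: w2:F. ✗
— 1 world.
For ¬p ∨ □□□¬q:
w0: ¬p is F, □□□¬q is F. ✗
w1: ¬p is T, □□□¬q is T. ✓
w2: ¬p is F, □□□¬q is T. ✓
w4: ¬p is F, □□□¬q is T. ✓
w6: ¬p is T, □□□¬q is F. ✓
w7: ¬p is T, □□□¬q is T. ✓
— 5 worlds.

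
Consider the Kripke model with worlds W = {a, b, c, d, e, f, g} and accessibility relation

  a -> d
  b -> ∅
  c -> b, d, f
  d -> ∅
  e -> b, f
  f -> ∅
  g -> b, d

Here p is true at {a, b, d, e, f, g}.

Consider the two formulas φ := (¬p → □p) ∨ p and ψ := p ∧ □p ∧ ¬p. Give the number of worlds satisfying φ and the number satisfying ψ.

For (¬p → □p) ∨ p:
a: ¬p → □p is T, p is T. ✓
b: ¬p → □p is T, p is T. ✓
c: ¬p → □p is T, p is F. ✓
d: ¬p → □p is T, p is T. ✓
e: ¬p → □p is T, p is T. ✓
f: ¬p → □p is T, p is T. ✓
g: ¬p → □p is T, p is T. ✓
— 7 worlds.
For p ∧ □p ∧ ¬p:
a: p ∧ □p is T, ¬p is F. ✗
b: p ∧ □p is T, ¬p is F. ✗
c: p ∧ □p is F, ¬p is T. ✗
d: p ∧ □p is T, ¬p is F. ✗
e: p ∧ □p is T, ¬p is F. ✗
f: p ∧ □p is T, ¬p is F. ✗
g: p ∧ □p is T, ¬p is F. ✗
— 0 worlds.

7 and 0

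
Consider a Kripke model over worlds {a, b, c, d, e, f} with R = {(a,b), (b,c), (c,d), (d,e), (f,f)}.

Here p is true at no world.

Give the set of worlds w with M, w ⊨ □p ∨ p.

a: □p is F, p is F. ✗
b: □p is F, p is F. ✗
c: □p is F, p is F. ✗
d: □p is F, p is F. ✗
e: □p is T, p is F. ✓
f: □p is F, p is F. ✗

{e}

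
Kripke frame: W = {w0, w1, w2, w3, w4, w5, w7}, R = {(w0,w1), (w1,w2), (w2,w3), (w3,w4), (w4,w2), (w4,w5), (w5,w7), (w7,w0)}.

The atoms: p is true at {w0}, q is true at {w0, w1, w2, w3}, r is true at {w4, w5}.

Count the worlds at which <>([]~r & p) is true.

1

w0: successors {w1}; []~r & p there: w1:F. ✗
w1: successors {w2}; []~r & p there: w2:F. ✗
w2: successors {w3}; []~r & p there: w3:F. ✗
w3: successors {w4}; []~r & p there: w4:F. ✗
w4: successors {w2, w5}; []~r & p there: w2:F, w5:F. ✗
w5: successors {w7}; []~r & p there: w7:F. ✗
w7: successors {w0}; []~r & p there: w0:T. ✓
Satisfying worlds: {w7}.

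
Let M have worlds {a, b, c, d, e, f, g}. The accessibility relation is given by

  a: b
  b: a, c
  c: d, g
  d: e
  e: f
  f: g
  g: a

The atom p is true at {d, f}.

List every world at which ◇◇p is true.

a: successors {b}; ◇p there: b:F. ✗
b: successors {a, c}; ◇p there: a:F, c:T. ✓
c: successors {d, g}; ◇p there: d:F, g:F. ✗
d: successors {e}; ◇p there: e:T. ✓
e: successors {f}; ◇p there: f:F. ✗
f: successors {g}; ◇p there: g:F. ✗
g: successors {a}; ◇p there: a:F. ✗

{b, d}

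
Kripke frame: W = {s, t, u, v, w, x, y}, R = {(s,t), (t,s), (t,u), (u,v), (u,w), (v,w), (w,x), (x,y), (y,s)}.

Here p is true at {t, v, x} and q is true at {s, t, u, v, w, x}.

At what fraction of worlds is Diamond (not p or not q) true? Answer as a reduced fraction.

5/7

s: successors {t}; not p or not q there: t:F. ✗
t: successors {s, u}; not p or not q there: s:T, u:T. ✓
u: successors {v, w}; not p or not q there: v:F, w:T. ✓
v: successors {w}; not p or not q there: w:T. ✓
w: successors {x}; not p or not q there: x:F. ✗
x: successors {y}; not p or not q there: y:T. ✓
y: successors {s}; not p or not q there: s:T. ✓
That's 5 of 7 worlds, so 5/7.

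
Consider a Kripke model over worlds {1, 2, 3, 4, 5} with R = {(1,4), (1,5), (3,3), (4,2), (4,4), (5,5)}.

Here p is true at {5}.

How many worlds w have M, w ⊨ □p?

1: successors {4, 5}; p there: 4:F, 5:T. ✗
2: no successors, so □p holds vacuously. ✓
3: successors {3}; p there: 3:F. ✗
4: successors {2, 4}; p there: 2:F, 4:F. ✗
5: successors {5}; p there: 5:T. ✓
Satisfying worlds: {2, 5}.

2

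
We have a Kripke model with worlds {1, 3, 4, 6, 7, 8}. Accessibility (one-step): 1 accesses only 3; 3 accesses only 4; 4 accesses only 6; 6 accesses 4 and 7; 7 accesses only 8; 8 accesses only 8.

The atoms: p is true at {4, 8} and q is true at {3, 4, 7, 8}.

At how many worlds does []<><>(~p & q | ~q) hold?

1: successors {3}; <><>(~p & q | ~q) there: 3:T. ✓
3: successors {4}; <><>(~p & q | ~q) there: 4:T. ✓
4: successors {6}; <><>(~p & q | ~q) there: 6:T. ✓
6: successors {4, 7}; <><>(~p & q | ~q) there: 4:T, 7:F. ✗
7: successors {8}; <><>(~p & q | ~q) there: 8:F. ✗
8: successors {8}; <><>(~p & q | ~q) there: 8:F. ✗
Satisfying worlds: {1, 3, 4}.

3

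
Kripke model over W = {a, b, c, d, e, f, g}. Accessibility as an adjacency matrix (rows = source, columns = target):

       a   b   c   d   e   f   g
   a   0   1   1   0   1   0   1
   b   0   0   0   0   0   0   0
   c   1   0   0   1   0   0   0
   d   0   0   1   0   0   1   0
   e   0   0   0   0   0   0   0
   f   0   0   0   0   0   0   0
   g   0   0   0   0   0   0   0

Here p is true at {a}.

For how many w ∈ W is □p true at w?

4

a: successors {b, c, e, g}; p there: b:F, c:F, e:F, g:F. ✗
b: no successors, so □p holds vacuously. ✓
c: successors {a, d}; p there: a:T, d:F. ✗
d: successors {c, f}; p there: c:F, f:F. ✗
e: no successors, so □p holds vacuously. ✓
f: no successors, so □p holds vacuously. ✓
g: no successors, so □p holds vacuously. ✓
Satisfying worlds: {b, e, f, g}.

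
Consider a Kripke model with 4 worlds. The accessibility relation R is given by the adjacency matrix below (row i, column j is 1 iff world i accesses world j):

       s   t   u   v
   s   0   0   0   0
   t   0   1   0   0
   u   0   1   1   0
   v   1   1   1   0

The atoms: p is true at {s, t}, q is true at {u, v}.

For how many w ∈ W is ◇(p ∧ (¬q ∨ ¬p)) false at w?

s: no successors, so ◇(p ∧ (¬q ∨ ¬p)) fails. ✗
t: successors {t}; p ∧ (¬q ∨ ¬p) there: t:T. ✓
u: successors {t, u}; p ∧ (¬q ∨ ¬p) there: t:T, u:F. ✓
v: successors {s, t, u}; p ∧ (¬q ∨ ¬p) there: s:T, t:T, u:F. ✓
Satisfying worlds: {t, u, v}.
So ◇(p ∧ (¬q ∨ ¬p)) fails at the other 1 world.

1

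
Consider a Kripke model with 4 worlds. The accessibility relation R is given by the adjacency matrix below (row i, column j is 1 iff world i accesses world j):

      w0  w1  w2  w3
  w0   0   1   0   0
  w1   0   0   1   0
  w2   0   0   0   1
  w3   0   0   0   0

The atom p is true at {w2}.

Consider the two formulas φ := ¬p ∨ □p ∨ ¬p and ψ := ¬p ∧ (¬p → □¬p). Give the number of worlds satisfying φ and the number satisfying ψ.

3 and 2

For ¬p ∨ □p ∨ ¬p:
w0: ¬p is T, □p ∨ ¬p is T. ✓
w1: ¬p is T, □p ∨ ¬p is T. ✓
w2: ¬p is F, □p ∨ ¬p is F. ✗
w3: ¬p is T, □p ∨ ¬p is T. ✓
— 3 worlds.
For ¬p ∧ (¬p → □¬p):
w0: ¬p is T, ¬p → □¬p is T. ✓
w1: ¬p is T, ¬p → □¬p is F. ✗
w2: ¬p is F, ¬p → □¬p is T. ✗
w3: ¬p is T, ¬p → □¬p is T. ✓
— 2 worlds.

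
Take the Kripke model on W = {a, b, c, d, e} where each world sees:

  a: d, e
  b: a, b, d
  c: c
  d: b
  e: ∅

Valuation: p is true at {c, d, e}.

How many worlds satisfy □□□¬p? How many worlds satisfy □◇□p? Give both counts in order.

1 and 3

For □□□¬p:
a: successors {d, e}; □□¬p there: d:F, e:T. ✗
b: successors {a, b, d}; □□¬p there: a:T, b:F, d:F. ✗
c: successors {c}; □□¬p there: c:F. ✗
d: successors {b}; □□¬p there: b:F. ✗
e: no successors, so □□□¬p holds vacuously. ✓
— 1 world.
For □◇□p:
a: successors {d, e}; ◇□p there: d:F, e:F. ✗
b: successors {a, b, d}; ◇□p there: a:T, b:T, d:F. ✗
c: successors {c}; ◇□p there: c:T. ✓
d: successors {b}; ◇□p there: b:T. ✓
e: no successors, so □◇□p holds vacuously. ✓
— 3 worlds.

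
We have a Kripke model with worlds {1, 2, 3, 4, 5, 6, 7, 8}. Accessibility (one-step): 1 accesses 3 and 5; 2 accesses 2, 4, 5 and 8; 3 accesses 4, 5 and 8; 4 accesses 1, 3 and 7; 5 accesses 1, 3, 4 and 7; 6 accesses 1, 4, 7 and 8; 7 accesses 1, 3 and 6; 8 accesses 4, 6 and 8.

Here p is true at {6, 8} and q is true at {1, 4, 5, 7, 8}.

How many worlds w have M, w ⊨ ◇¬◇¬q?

5

1: successors {3, 5}; ¬◇¬q there: 3:T, 5:F. ✓
2: successors {2, 4, 5, 8}; ¬◇¬q there: 2:F, 4:F, 5:F, 8:F. ✗
3: successors {4, 5, 8}; ¬◇¬q there: 4:F, 5:F, 8:F. ✗
4: successors {1, 3, 7}; ¬◇¬q there: 1:F, 3:T, 7:F. ✓
5: successors {1, 3, 4, 7}; ¬◇¬q there: 1:F, 3:T, 4:F, 7:F. ✓
6: successors {1, 4, 7, 8}; ¬◇¬q there: 1:F, 4:F, 7:F, 8:F. ✗
7: successors {1, 3, 6}; ¬◇¬q there: 1:F, 3:T, 6:T. ✓
8: successors {4, 6, 8}; ¬◇¬q there: 4:F, 6:T, 8:F. ✓
Satisfying worlds: {1, 4, 5, 7, 8}.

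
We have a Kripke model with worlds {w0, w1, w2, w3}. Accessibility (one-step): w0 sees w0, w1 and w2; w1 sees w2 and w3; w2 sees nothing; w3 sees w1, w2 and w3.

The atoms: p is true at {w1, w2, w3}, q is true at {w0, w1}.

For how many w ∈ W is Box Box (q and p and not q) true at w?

w0: successors {w0, w1, w2}; Box (q and p and not q) there: w0:F, w1:F, w2:T. ✗
w1: successors {w2, w3}; Box (q and p and not q) there: w2:T, w3:F. ✗
w2: no successors, so Box Box (q and p and not q) holds vacuously. ✓
w3: successors {w1, w2, w3}; Box (q and p and not q) there: w1:F, w2:T, w3:F. ✗
Satisfying worlds: {w2}.

1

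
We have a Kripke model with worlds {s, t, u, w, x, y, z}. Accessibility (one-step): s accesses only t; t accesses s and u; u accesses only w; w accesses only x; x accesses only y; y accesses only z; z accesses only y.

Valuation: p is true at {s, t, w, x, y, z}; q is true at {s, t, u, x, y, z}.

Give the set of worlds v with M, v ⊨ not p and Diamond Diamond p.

s: not p is F, Diamond Diamond p is T. ✗
t: not p is F, Diamond Diamond p is T. ✗
u: not p is T, Diamond Diamond p is T. ✓
w: not p is F, Diamond Diamond p is T. ✗
x: not p is F, Diamond Diamond p is T. ✗
y: not p is F, Diamond Diamond p is T. ✗
z: not p is F, Diamond Diamond p is T. ✗

{u}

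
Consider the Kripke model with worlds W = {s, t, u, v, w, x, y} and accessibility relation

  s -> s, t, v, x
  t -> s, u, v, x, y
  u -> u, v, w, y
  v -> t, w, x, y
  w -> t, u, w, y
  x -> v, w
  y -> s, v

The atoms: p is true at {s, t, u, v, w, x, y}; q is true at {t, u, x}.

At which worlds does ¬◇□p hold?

∅

s: ◇□p is T. ✗
t: ◇□p is T. ✗
u: ◇□p is T. ✗
v: ◇□p is T. ✗
w: ◇□p is T. ✗
x: ◇□p is T. ✗
y: ◇□p is T. ✗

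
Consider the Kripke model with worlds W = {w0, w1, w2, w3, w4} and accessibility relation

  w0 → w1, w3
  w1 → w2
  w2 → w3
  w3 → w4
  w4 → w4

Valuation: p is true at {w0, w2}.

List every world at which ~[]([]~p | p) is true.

w0: []([]~p | p) is F. ✓
w1: []([]~p | p) is T. ✗
w2: []([]~p | p) is T. ✗
w3: []([]~p | p) is T. ✗
w4: []([]~p | p) is T. ✗

{w0}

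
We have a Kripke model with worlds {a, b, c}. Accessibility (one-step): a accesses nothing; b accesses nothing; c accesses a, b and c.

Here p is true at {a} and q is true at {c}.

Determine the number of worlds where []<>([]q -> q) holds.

a: no successors, so []<>([]q -> q) holds vacuously. ✓
b: no successors, so []<>([]q -> q) holds vacuously. ✓
c: successors {a, b, c}; <>([]q -> q) there: a:F, b:F, c:T. ✗
Satisfying worlds: {a, b}.

2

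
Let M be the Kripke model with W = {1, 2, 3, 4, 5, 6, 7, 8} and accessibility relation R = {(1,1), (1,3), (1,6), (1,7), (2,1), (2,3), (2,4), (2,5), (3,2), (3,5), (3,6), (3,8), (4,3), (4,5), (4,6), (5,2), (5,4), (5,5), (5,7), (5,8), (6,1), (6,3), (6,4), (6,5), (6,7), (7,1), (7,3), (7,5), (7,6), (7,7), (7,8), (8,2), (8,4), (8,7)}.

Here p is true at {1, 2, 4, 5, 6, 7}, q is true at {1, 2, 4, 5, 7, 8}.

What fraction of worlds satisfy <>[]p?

1: successors {1, 3, 6, 7}; []p there: 1:F, 3:F, 6:F, 7:F. ✗
2: successors {1, 3, 4, 5}; []p there: 1:F, 3:F, 4:F, 5:F. ✗
3: successors {2, 5, 6, 8}; []p there: 2:F, 5:F, 6:F, 8:T. ✓
4: successors {3, 5, 6}; []p there: 3:F, 5:F, 6:F. ✗
5: successors {2, 4, 5, 7, 8}; []p there: 2:F, 4:F, 5:F, 7:F, 8:T. ✓
6: successors {1, 3, 4, 5, 7}; []p there: 1:F, 3:F, 4:F, 5:F, 7:F. ✗
7: successors {1, 3, 5, 6, 7, 8}; []p there: 1:F, 3:F, 5:F, 6:F, 7:F, 8:T. ✓
8: successors {2, 4, 7}; []p there: 2:F, 4:F, 7:F. ✗
That's 3 of 8 worlds, so 3/8.

3/8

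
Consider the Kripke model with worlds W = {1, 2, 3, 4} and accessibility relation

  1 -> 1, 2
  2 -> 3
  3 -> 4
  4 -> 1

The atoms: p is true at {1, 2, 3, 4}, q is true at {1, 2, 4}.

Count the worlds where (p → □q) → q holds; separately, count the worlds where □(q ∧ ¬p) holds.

For (p → □q) → q:
1: p → □q is T, q is T. ✓
2: p → □q is F, q is T. ✓
3: p → □q is T, q is F. ✗
4: p → □q is T, q is T. ✓
— 3 worlds.
For □(q ∧ ¬p):
1: successors {1, 2}; q ∧ ¬p there: 1:F, 2:F. ✗
2: successors {3}; q ∧ ¬p there: 3:F. ✗
3: successors {4}; q ∧ ¬p there: 4:F. ✗
4: successors {1}; q ∧ ¬p there: 1:F. ✗
— 0 worlds.

3 and 0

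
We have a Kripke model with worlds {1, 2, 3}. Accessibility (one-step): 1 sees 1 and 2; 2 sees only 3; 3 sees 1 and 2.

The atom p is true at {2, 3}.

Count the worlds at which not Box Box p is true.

3

1: Box Box p is F. ✓
2: Box Box p is F. ✓
3: Box Box p is F. ✓
Satisfying worlds: {1, 2, 3}.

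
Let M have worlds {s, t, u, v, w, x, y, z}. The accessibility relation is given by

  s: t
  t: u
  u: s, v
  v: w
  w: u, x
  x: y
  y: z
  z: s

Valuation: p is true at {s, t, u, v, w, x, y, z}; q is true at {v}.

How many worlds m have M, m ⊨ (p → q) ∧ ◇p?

1

s: p → q is F, ◇p is T. ✗
t: p → q is F, ◇p is T. ✗
u: p → q is F, ◇p is T. ✗
v: p → q is T, ◇p is T. ✓
w: p → q is F, ◇p is T. ✗
x: p → q is F, ◇p is T. ✗
y: p → q is F, ◇p is T. ✗
z: p → q is F, ◇p is T. ✗
Satisfying worlds: {v}.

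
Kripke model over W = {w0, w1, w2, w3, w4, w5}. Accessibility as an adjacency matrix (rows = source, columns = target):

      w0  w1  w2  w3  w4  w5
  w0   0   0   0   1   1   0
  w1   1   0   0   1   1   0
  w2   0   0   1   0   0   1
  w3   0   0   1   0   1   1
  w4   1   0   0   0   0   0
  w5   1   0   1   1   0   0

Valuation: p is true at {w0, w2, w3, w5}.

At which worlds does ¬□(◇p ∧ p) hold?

{w0, w1, w3}

w0: □(◇p ∧ p) is F. ✓
w1: □(◇p ∧ p) is F. ✓
w2: □(◇p ∧ p) is T. ✗
w3: □(◇p ∧ p) is F. ✓
w4: □(◇p ∧ p) is T. ✗
w5: □(◇p ∧ p) is T. ✗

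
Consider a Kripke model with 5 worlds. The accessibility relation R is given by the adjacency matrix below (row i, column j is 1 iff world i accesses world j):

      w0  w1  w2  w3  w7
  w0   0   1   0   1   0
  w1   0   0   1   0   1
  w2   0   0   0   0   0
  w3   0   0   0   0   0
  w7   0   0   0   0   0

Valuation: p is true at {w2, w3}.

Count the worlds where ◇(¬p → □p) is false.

w0: successors {w1, w3}; ¬p → □p there: w1:F, w3:T. ✓
w1: successors {w2, w7}; ¬p → □p there: w2:T, w7:T. ✓
w2: no successors, so ◇(¬p → □p) fails. ✗
w3: no successors, so ◇(¬p → □p) fails. ✗
w7: no successors, so ◇(¬p → □p) fails. ✗
Satisfying worlds: {w0, w1}.
So ◇(¬p → □p) fails at the other 3 worlds.

3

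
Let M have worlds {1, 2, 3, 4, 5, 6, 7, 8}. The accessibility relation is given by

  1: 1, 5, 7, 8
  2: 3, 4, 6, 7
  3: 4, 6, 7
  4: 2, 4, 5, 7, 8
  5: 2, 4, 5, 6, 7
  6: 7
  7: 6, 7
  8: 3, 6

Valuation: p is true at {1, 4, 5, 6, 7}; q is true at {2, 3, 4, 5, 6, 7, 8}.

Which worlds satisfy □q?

{2, 3, 4, 5, 6, 7, 8}

1: successors {1, 5, 7, 8}; q there: 1:F, 5:T, 7:T, 8:T. ✗
2: successors {3, 4, 6, 7}; q there: 3:T, 4:T, 6:T, 7:T. ✓
3: successors {4, 6, 7}; q there: 4:T, 6:T, 7:T. ✓
4: successors {2, 4, 5, 7, 8}; q there: 2:T, 4:T, 5:T, 7:T, 8:T. ✓
5: successors {2, 4, 5, 6, 7}; q there: 2:T, 4:T, 5:T, 6:T, 7:T. ✓
6: successors {7}; q there: 7:T. ✓
7: successors {6, 7}; q there: 6:T, 7:T. ✓
8: successors {3, 6}; q there: 3:T, 6:T. ✓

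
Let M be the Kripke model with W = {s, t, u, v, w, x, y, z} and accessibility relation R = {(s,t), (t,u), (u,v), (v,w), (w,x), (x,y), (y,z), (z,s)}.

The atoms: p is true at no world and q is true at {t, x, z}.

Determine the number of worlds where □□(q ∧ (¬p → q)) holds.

3

s: successors {t}; □(q ∧ (¬p → q)) there: t:F. ✗
t: successors {u}; □(q ∧ (¬p → q)) there: u:F. ✗
u: successors {v}; □(q ∧ (¬p → q)) there: v:F. ✗
v: successors {w}; □(q ∧ (¬p → q)) there: w:T. ✓
w: successors {x}; □(q ∧ (¬p → q)) there: x:F. ✗
x: successors {y}; □(q ∧ (¬p → q)) there: y:T. ✓
y: successors {z}; □(q ∧ (¬p → q)) there: z:F. ✗
z: successors {s}; □(q ∧ (¬p → q)) there: s:T. ✓
Satisfying worlds: {v, x, z}.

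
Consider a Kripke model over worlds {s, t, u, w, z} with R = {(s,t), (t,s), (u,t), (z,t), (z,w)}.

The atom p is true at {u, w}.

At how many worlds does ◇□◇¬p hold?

s: successors {t}; □◇¬p there: t:T. ✓
t: successors {s}; □◇¬p there: s:T. ✓
u: successors {t}; □◇¬p there: t:T. ✓
w: no successors, so ◇□◇¬p fails. ✗
z: successors {t, w}; □◇¬p there: t:T, w:T. ✓
Satisfying worlds: {s, t, u, z}.

4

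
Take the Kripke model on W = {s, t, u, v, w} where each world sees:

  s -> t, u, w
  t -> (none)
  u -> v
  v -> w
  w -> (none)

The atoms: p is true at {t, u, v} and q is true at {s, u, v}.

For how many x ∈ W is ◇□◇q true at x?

s: successors {t, u, w}; □◇q there: t:T, u:F, w:T. ✓
t: no successors, so ◇□◇q fails. ✗
u: successors {v}; □◇q there: v:F. ✗
v: successors {w}; □◇q there: w:T. ✓
w: no successors, so ◇□◇q fails. ✗
Satisfying worlds: {s, v}.

2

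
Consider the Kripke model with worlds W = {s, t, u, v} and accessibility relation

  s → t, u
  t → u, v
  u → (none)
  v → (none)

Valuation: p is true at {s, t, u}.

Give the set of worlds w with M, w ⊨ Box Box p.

s: successors {t, u}; Box p there: t:F, u:T. ✗
t: successors {u, v}; Box p there: u:T, v:T. ✓
u: no successors, so Box Box p holds vacuously. ✓
v: no successors, so Box Box p holds vacuously. ✓

{t, u, v}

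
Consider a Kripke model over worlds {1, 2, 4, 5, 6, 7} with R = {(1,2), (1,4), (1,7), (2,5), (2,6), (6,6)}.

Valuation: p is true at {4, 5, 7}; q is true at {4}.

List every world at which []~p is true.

{4, 5, 6, 7}

1: successors {2, 4, 7}; ~p there: 2:T, 4:F, 7:F. ✗
2: successors {5, 6}; ~p there: 5:F, 6:T. ✗
4: no successors, so []~p holds vacuously. ✓
5: no successors, so []~p holds vacuously. ✓
6: successors {6}; ~p there: 6:T. ✓
7: no successors, so []~p holds vacuously. ✓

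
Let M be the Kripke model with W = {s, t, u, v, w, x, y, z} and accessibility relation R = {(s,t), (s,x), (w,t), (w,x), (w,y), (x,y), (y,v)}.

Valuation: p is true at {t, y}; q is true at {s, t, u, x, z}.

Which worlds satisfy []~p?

s: successors {t, x}; ~p there: t:F, x:T. ✗
t: no successors, so []~p holds vacuously. ✓
u: no successors, so []~p holds vacuously. ✓
v: no successors, so []~p holds vacuously. ✓
w: successors {t, x, y}; ~p there: t:F, x:T, y:F. ✗
x: successors {y}; ~p there: y:F. ✗
y: successors {v}; ~p there: v:T. ✓
z: no successors, so []~p holds vacuously. ✓

{t, u, v, y, z}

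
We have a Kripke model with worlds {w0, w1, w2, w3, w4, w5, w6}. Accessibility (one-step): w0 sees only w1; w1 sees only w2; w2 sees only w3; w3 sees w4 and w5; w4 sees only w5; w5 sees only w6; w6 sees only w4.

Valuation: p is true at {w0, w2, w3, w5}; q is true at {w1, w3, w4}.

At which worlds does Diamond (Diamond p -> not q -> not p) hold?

w0: successors {w1}; Diamond p -> not q -> not p there: w1:T. ✓
w1: successors {w2}; Diamond p -> not q -> not p there: w2:F. ✗
w2: successors {w3}; Diamond p -> not q -> not p there: w3:T. ✓
w3: successors {w4, w5}; Diamond p -> not q -> not p there: w4:T, w5:T. ✓
w4: successors {w5}; Diamond p -> not q -> not p there: w5:T. ✓
w5: successors {w6}; Diamond p -> not q -> not p there: w6:T. ✓
w6: successors {w4}; Diamond p -> not q -> not p there: w4:T. ✓

{w0, w2, w3, w4, w5, w6}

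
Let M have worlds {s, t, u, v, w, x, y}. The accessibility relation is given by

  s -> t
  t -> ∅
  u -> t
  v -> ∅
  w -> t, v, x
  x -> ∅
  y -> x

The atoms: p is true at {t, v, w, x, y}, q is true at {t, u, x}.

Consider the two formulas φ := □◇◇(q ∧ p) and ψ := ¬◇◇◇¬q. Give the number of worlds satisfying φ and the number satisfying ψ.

3 and 7

For □◇◇(q ∧ p):
s: successors {t}; ◇◇(q ∧ p) there: t:F. ✗
t: no successors, so □◇◇(q ∧ p) holds vacuously. ✓
u: successors {t}; ◇◇(q ∧ p) there: t:F. ✗
v: no successors, so □◇◇(q ∧ p) holds vacuously. ✓
w: successors {t, v, x}; ◇◇(q ∧ p) there: t:F, v:F, x:F. ✗
x: no successors, so □◇◇(q ∧ p) holds vacuously. ✓
y: successors {x}; ◇◇(q ∧ p) there: x:F. ✗
— 3 worlds.
For ¬◇◇◇¬q:
s: ◇◇◇¬q is F. ✓
t: ◇◇◇¬q is F. ✓
u: ◇◇◇¬q is F. ✓
v: ◇◇◇¬q is F. ✓
w: ◇◇◇¬q is F. ✓
x: ◇◇◇¬q is F. ✓
y: ◇◇◇¬q is F. ✓
— 7 worlds.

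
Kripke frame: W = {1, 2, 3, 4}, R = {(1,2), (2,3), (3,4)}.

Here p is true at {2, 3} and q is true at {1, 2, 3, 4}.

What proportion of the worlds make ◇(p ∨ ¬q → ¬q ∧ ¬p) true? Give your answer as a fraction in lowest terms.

1: successors {2}; p ∨ ¬q → ¬q ∧ ¬p there: 2:F. ✗
2: successors {3}; p ∨ ¬q → ¬q ∧ ¬p there: 3:F. ✗
3: successors {4}; p ∨ ¬q → ¬q ∧ ¬p there: 4:T. ✓
4: no successors, so ◇(p ∨ ¬q → ¬q ∧ ¬p) fails. ✗
That's 1 of 4 worlds, so 1/4.

1/4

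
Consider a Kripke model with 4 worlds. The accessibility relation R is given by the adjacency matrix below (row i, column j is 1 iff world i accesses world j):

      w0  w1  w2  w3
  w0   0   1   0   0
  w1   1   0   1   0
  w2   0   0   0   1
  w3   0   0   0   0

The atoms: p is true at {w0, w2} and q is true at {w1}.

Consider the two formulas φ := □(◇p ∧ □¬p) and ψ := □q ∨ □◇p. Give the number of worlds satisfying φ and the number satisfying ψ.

1 and 2

For □(◇p ∧ □¬p):
w0: successors {w1}; ◇p ∧ □¬p there: w1:F. ✗
w1: successors {w0, w2}; ◇p ∧ □¬p there: w0:F, w2:F. ✗
w2: successors {w3}; ◇p ∧ □¬p there: w3:F. ✗
w3: no successors, so □(◇p ∧ □¬p) holds vacuously. ✓
— 1 world.
For □q ∨ □◇p:
w0: □q is T, □◇p is T. ✓
w1: □q is F, □◇p is F. ✗
w2: □q is F, □◇p is F. ✗
w3: □q is T, □◇p is T. ✓
— 2 worlds.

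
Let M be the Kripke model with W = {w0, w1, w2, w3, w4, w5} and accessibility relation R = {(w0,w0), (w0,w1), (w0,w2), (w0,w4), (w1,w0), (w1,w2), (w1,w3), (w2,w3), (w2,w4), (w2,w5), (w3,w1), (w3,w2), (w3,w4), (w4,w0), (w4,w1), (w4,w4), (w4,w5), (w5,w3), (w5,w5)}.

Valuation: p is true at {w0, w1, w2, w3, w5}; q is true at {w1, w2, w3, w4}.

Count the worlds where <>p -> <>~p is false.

w0: <>p is T, <>~p is T. ✓
w1: <>p is T, <>~p is F. ✗
w2: <>p is T, <>~p is T. ✓
w3: <>p is T, <>~p is T. ✓
w4: <>p is T, <>~p is T. ✓
w5: <>p is T, <>~p is F. ✗
Satisfying worlds: {w0, w2, w3, w4}.
So <>p -> <>~p fails at the other 2 worlds.

2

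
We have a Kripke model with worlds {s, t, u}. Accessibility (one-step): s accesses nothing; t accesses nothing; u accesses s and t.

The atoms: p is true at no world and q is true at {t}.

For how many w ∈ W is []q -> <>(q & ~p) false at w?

2

s: []q is T, <>(q & ~p) is F. ✗
t: []q is T, <>(q & ~p) is F. ✗
u: []q is F, <>(q & ~p) is T. ✓
Satisfying worlds: {u}.
So []q -> <>(q & ~p) fails at the other 2 worlds.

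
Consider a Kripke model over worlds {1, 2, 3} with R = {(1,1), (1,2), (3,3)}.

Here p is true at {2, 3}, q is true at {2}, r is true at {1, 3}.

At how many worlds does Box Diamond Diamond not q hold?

1: successors {1, 2}; Diamond Diamond not q there: 1:T, 2:F. ✗
2: no successors, so Box Diamond Diamond not q holds vacuously. ✓
3: successors {3}; Diamond Diamond not q there: 3:T. ✓
Satisfying worlds: {2, 3}.

2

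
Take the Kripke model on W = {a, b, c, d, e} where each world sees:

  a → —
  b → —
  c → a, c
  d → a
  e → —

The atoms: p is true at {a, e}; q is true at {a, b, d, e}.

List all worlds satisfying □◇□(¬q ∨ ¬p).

a: no successors, so □◇□(¬q ∨ ¬p) holds vacuously. ✓
b: no successors, so □◇□(¬q ∨ ¬p) holds vacuously. ✓
c: successors {a, c}; ◇□(¬q ∨ ¬p) there: a:F, c:T. ✗
d: successors {a}; ◇□(¬q ∨ ¬p) there: a:F. ✗
e: no successors, so □◇□(¬q ∨ ¬p) holds vacuously. ✓

{a, b, e}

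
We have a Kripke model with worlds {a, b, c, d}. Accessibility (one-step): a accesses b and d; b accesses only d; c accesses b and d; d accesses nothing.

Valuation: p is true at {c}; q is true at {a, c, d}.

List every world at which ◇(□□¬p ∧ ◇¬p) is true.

a: successors {b, d}; □□¬p ∧ ◇¬p there: b:T, d:F. ✓
b: successors {d}; □□¬p ∧ ◇¬p there: d:F. ✗
c: successors {b, d}; □□¬p ∧ ◇¬p there: b:T, d:F. ✓
d: no successors, so ◇(□□¬p ∧ ◇¬p) fails. ✗

{a, c}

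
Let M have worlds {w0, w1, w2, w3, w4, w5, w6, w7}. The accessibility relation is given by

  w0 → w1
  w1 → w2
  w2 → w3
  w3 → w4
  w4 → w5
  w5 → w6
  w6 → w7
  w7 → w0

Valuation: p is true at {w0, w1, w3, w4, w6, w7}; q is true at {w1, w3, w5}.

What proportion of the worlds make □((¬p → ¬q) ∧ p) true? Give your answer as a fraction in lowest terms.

3/4

w0: successors {w1}; (¬p → ¬q) ∧ p there: w1:T. ✓
w1: successors {w2}; (¬p → ¬q) ∧ p there: w2:F. ✗
w2: successors {w3}; (¬p → ¬q) ∧ p there: w3:T. ✓
w3: successors {w4}; (¬p → ¬q) ∧ p there: w4:T. ✓
w4: successors {w5}; (¬p → ¬q) ∧ p there: w5:F. ✗
w5: successors {w6}; (¬p → ¬q) ∧ p there: w6:T. ✓
w6: successors {w7}; (¬p → ¬q) ∧ p there: w7:T. ✓
w7: successors {w0}; (¬p → ¬q) ∧ p there: w0:T. ✓
That's 6 of 8 worlds, so 6/8 = 3/4.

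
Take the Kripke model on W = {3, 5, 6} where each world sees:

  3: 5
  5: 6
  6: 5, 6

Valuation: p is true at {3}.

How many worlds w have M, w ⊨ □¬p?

3: successors {5}; ¬p there: 5:T. ✓
5: successors {6}; ¬p there: 6:T. ✓
6: successors {5, 6}; ¬p there: 5:T, 6:T. ✓
Satisfying worlds: {3, 5, 6}.

3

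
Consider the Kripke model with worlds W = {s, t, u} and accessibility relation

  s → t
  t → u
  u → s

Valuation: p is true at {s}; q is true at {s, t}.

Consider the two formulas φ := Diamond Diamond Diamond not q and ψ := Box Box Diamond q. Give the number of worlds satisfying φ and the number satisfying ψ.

For Diamond Diamond Diamond not q:
s: successors {t}; Diamond Diamond not q there: t:F. ✗
t: successors {u}; Diamond Diamond not q there: u:F. ✗
u: successors {s}; Diamond Diamond not q there: s:T. ✓
— 1 world.
For Box Box Diamond q:
s: successors {t}; Box Diamond q there: t:T. ✓
t: successors {u}; Box Diamond q there: u:T. ✓
u: successors {s}; Box Diamond q there: s:F. ✗
— 2 worlds.

1 and 2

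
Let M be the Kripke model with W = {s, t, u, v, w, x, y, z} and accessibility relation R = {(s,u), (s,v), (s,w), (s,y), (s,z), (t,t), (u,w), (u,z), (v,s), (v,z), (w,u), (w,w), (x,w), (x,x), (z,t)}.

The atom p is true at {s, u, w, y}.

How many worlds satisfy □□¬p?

s: successors {u, v, w, y, z}; □¬p there: u:F, v:F, w:F, y:T, z:T. ✗
t: successors {t}; □¬p there: t:T. ✓
u: successors {w, z}; □¬p there: w:F, z:T. ✗
v: successors {s, z}; □¬p there: s:F, z:T. ✗
w: successors {u, w}; □¬p there: u:F, w:F. ✗
x: successors {w, x}; □¬p there: w:F, x:F. ✗
y: no successors, so □□¬p holds vacuously. ✓
z: successors {t}; □¬p there: t:T. ✓
Satisfying worlds: {t, y, z}.

3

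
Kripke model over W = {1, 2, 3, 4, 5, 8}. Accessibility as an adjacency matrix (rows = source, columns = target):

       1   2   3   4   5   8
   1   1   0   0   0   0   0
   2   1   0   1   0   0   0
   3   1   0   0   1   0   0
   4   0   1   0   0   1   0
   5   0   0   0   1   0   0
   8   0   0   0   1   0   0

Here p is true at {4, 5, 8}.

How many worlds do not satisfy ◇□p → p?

0

1: ◇□p is F, p is F. ✓
2: ◇□p is F, p is F. ✓
3: ◇□p is F, p is F. ✓
4: ◇□p is T, p is T. ✓
5: ◇□p is F, p is T. ✓
8: ◇□p is F, p is T. ✓
Satisfying worlds: {1, 2, 3, 4, 5, 8}.
So ◇□p → p fails at the other 0 worlds.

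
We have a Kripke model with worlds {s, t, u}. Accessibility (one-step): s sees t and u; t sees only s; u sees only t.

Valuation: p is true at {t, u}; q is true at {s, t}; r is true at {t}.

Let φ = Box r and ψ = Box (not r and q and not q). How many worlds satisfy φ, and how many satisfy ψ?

For Box r:
s: successors {t, u}; r there: t:T, u:F. ✗
t: successors {s}; r there: s:F. ✗
u: successors {t}; r there: t:T. ✓
— 1 world.
For Box (not r and q and not q):
s: successors {t, u}; not r and q and not q there: t:F, u:F. ✗
t: successors {s}; not r and q and not q there: s:F. ✗
u: successors {t}; not r and q and not q there: t:F. ✗
— 0 worlds.

1 and 0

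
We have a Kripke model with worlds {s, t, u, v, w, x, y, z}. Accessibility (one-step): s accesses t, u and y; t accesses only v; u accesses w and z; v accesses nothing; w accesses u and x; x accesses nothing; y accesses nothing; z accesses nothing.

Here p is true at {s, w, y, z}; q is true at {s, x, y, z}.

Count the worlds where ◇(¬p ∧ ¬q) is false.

s: successors {t, u, y}; ¬p ∧ ¬q there: t:T, u:T, y:F. ✓
t: successors {v}; ¬p ∧ ¬q there: v:T. ✓
u: successors {w, z}; ¬p ∧ ¬q there: w:F, z:F. ✗
v: no successors, so ◇(¬p ∧ ¬q) fails. ✗
w: successors {u, x}; ¬p ∧ ¬q there: u:T, x:F. ✓
x: no successors, so ◇(¬p ∧ ¬q) fails. ✗
y: no successors, so ◇(¬p ∧ ¬q) fails. ✗
z: no successors, so ◇(¬p ∧ ¬q) fails. ✗
Satisfying worlds: {s, t, w}.
So ◇(¬p ∧ ¬q) fails at the other 5 worlds.

5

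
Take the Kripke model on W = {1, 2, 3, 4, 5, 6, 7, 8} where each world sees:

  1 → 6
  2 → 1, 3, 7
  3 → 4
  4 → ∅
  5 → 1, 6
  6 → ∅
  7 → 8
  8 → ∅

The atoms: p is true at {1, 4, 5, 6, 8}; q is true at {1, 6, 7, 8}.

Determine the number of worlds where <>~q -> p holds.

6

1: <>~q is F, p is T. ✓
2: <>~q is T, p is F. ✗
3: <>~q is T, p is F. ✗
4: <>~q is F, p is T. ✓
5: <>~q is F, p is T. ✓
6: <>~q is F, p is T. ✓
7: <>~q is F, p is F. ✓
8: <>~q is F, p is T. ✓
Satisfying worlds: {1, 4, 5, 6, 7, 8}.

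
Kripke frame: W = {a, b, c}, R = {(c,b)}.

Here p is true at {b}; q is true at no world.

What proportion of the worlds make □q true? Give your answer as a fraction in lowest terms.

2/3

a: no successors, so □q holds vacuously. ✓
b: no successors, so □q holds vacuously. ✓
c: successors {b}; q there: b:F. ✗
That's 2 of 3 worlds, so 2/3.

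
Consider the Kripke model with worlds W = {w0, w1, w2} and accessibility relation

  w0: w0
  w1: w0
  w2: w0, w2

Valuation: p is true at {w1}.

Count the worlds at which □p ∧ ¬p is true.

0

w0: □p is F, ¬p is T. ✗
w1: □p is F, ¬p is F. ✗
w2: □p is F, ¬p is T. ✗
Satisfying worlds: ∅.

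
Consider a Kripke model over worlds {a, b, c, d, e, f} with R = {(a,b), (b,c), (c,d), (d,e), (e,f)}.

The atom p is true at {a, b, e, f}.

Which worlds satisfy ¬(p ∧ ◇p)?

a: p ∧ ◇p is T. ✗
b: p ∧ ◇p is F. ✓
c: p ∧ ◇p is F. ✓
d: p ∧ ◇p is F. ✓
e: p ∧ ◇p is T. ✗
f: p ∧ ◇p is F. ✓

{b, c, d, f}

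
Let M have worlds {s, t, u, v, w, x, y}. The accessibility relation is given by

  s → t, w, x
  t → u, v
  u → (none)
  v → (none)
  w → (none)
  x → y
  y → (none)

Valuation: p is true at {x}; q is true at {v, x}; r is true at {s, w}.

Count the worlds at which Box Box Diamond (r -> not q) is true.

s: successors {t, w, x}; Box Diamond (r -> not q) there: t:F, w:T, x:F. ✗
t: successors {u, v}; Box Diamond (r -> not q) there: u:T, v:T. ✓
u: no successors, so Box Box Diamond (r -> not q) holds vacuously. ✓
v: no successors, so Box Box Diamond (r -> not q) holds vacuously. ✓
w: no successors, so Box Box Diamond (r -> not q) holds vacuously. ✓
x: successors {y}; Box Diamond (r -> not q) there: y:T. ✓
y: no successors, so Box Box Diamond (r -> not q) holds vacuously. ✓
Satisfying worlds: {t, u, v, w, x, y}.

6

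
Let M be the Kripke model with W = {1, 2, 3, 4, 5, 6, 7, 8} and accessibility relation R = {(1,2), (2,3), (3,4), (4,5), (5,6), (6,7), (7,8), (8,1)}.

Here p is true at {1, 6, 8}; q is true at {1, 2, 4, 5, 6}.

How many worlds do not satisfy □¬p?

3

1: successors {2}; ¬p there: 2:T. ✓
2: successors {3}; ¬p there: 3:T. ✓
3: successors {4}; ¬p there: 4:T. ✓
4: successors {5}; ¬p there: 5:T. ✓
5: successors {6}; ¬p there: 6:F. ✗
6: successors {7}; ¬p there: 7:T. ✓
7: successors {8}; ¬p there: 8:F. ✗
8: successors {1}; ¬p there: 1:F. ✗
Satisfying worlds: {1, 2, 3, 4, 6}.
So □¬p fails at the other 3 worlds.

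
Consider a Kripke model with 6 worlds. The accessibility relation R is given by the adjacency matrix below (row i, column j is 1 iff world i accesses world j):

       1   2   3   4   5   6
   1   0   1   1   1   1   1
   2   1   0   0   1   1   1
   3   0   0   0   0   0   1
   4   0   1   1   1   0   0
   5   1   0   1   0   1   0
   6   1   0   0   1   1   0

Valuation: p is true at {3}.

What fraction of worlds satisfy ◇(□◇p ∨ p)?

1: successors {2, 3, 4, 5, 6}; □◇p ∨ p there: 2:F, 3:T, 4:F, 5:F, 6:T. ✓
2: successors {1, 4, 5, 6}; □◇p ∨ p there: 1:F, 4:F, 5:F, 6:T. ✓
3: successors {6}; □◇p ∨ p there: 6:T. ✓
4: successors {2, 3, 4}; □◇p ∨ p there: 2:F, 3:T, 4:F. ✓
5: successors {1, 3, 5}; □◇p ∨ p there: 1:F, 3:T, 5:F. ✓
6: successors {1, 4, 5}; □◇p ∨ p there: 1:F, 4:F, 5:F. ✗
That's 5 of 6 worlds, so 5/6.

5/6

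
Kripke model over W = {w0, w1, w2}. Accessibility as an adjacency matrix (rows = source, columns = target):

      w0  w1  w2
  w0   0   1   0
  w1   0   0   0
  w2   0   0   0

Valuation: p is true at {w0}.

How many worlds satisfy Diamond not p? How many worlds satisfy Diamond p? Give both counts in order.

For Diamond not p:
w0: successors {w1}; not p there: w1:T. ✓
w1: no successors, so Diamond not p fails. ✗
w2: no successors, so Diamond not p fails. ✗
— 1 world.
For Diamond p:
w0: successors {w1}; p there: w1:F. ✗
w1: no successors, so Diamond p fails. ✗
w2: no successors, so Diamond p fails. ✗
— 0 worlds.

1 and 0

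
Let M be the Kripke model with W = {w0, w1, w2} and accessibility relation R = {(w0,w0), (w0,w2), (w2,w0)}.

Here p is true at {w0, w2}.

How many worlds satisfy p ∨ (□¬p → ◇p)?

2

w0: p is T, □¬p → ◇p is T. ✓
w1: p is F, □¬p → ◇p is F. ✗
w2: p is T, □¬p → ◇p is T. ✓
Satisfying worlds: {w0, w2}.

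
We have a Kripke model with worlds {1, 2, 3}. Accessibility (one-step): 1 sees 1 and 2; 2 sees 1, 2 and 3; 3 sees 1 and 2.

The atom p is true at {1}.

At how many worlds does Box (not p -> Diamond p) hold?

1: successors {1, 2}; not p -> Diamond p there: 1:T, 2:T. ✓
2: successors {1, 2, 3}; not p -> Diamond p there: 1:T, 2:T, 3:T. ✓
3: successors {1, 2}; not p -> Diamond p there: 1:T, 2:T. ✓
Satisfying worlds: {1, 2, 3}.

3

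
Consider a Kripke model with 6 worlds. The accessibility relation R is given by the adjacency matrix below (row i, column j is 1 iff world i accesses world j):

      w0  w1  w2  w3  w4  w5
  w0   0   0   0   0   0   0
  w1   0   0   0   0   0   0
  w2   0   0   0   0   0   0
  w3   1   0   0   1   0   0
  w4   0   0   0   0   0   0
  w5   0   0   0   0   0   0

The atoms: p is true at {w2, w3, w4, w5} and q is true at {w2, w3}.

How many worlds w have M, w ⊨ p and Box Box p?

3

w0: p is F, Box Box p is T. ✗
w1: p is F, Box Box p is T. ✗
w2: p is T, Box Box p is T. ✓
w3: p is T, Box Box p is F. ✗
w4: p is T, Box Box p is T. ✓
w5: p is T, Box Box p is T. ✓
Satisfying worlds: {w2, w4, w5}.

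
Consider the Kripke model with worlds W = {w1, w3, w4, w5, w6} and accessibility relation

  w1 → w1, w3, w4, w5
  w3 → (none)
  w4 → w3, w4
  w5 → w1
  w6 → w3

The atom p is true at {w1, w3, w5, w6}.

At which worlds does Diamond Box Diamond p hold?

w1: successors {w1, w3, w4, w5}; Box Diamond p there: w1:F, w3:T, w4:F, w5:T. ✓
w3: no successors, so Diamond Box Diamond p fails. ✗
w4: successors {w3, w4}; Box Diamond p there: w3:T, w4:F. ✓
w5: successors {w1}; Box Diamond p there: w1:F. ✗
w6: successors {w3}; Box Diamond p there: w3:T. ✓

{w1, w4, w6}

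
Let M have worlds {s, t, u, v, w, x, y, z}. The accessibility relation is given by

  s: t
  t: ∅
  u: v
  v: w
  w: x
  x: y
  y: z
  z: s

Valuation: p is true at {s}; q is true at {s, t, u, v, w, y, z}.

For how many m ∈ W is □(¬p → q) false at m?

s: successors {t}; ¬p → q there: t:T. ✓
t: no successors, so □(¬p → q) holds vacuously. ✓
u: successors {v}; ¬p → q there: v:T. ✓
v: successors {w}; ¬p → q there: w:T. ✓
w: successors {x}; ¬p → q there: x:F. ✗
x: successors {y}; ¬p → q there: y:T. ✓
y: successors {z}; ¬p → q there: z:T. ✓
z: successors {s}; ¬p → q there: s:T. ✓
Satisfying worlds: {s, t, u, v, x, y, z}.
So □(¬p → q) fails at the other 1 world.

1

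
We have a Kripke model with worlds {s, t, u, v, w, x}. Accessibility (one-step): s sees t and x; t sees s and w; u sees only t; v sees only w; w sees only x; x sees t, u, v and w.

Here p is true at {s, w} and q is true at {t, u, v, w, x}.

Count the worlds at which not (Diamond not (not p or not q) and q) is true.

3

s: Diamond not (not p or not q) and q is F. ✓
t: Diamond not (not p or not q) and q is T. ✗
u: Diamond not (not p or not q) and q is F. ✓
v: Diamond not (not p or not q) and q is T. ✗
w: Diamond not (not p or not q) and q is F. ✓
x: Diamond not (not p or not q) and q is T. ✗
Satisfying worlds: {s, u, w}.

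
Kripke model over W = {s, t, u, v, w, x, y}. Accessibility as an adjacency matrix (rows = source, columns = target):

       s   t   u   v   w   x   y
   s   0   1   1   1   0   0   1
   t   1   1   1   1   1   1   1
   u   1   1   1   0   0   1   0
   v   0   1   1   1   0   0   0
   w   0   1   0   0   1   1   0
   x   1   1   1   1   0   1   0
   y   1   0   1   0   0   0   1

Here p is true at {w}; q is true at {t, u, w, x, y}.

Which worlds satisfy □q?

s: successors {t, u, v, y}; q there: t:T, u:T, v:F, y:T. ✗
t: successors {s, t, u, v, w, x, y}; q there: s:F, t:T, u:T, v:F, w:T, x:T, y:T. ✗
u: successors {s, t, u, x}; q there: s:F, t:T, u:T, x:T. ✗
v: successors {t, u, v}; q there: t:T, u:T, v:F. ✗
w: successors {t, w, x}; q there: t:T, w:T, x:T. ✓
x: successors {s, t, u, v, x}; q there: s:F, t:T, u:T, v:F, x:T. ✗
y: successors {s, u, y}; q there: s:F, u:T, y:T. ✗

{w}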